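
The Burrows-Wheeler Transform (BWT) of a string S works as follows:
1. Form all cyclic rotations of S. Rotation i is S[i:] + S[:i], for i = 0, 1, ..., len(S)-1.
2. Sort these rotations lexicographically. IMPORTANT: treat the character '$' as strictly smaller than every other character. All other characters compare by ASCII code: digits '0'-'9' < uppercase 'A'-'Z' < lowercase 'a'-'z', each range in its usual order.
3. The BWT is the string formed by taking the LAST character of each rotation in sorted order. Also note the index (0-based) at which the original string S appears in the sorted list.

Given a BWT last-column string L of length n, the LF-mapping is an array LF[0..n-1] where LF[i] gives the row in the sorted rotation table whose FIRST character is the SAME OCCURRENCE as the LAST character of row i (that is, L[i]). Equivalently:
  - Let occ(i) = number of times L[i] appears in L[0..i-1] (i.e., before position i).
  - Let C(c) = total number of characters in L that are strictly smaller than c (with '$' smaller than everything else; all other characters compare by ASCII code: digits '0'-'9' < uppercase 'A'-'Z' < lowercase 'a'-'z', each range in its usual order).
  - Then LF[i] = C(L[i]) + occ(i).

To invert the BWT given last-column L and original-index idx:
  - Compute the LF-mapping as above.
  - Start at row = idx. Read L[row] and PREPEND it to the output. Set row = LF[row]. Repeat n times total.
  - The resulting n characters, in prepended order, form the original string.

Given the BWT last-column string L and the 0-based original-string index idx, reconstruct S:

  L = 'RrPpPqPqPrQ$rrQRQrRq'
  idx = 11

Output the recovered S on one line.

Answer: pPQqrrqQRrqQrRrPPPR$

Derivation:
LF mapping: 8 15 1 11 2 12 3 13 4 16 5 0 17 18 6 9 7 19 10 14
Walk LF starting at row 11, prepending L[row]:
  step 1: row=11, L[11]='$', prepend. Next row=LF[11]=0
  step 2: row=0, L[0]='R', prepend. Next row=LF[0]=8
  step 3: row=8, L[8]='P', prepend. Next row=LF[8]=4
  step 4: row=4, L[4]='P', prepend. Next row=LF[4]=2
  step 5: row=2, L[2]='P', prepend. Next row=LF[2]=1
  step 6: row=1, L[1]='r', prepend. Next row=LF[1]=15
  step 7: row=15, L[15]='R', prepend. Next row=LF[15]=9
  step 8: row=9, L[9]='r', prepend. Next row=LF[9]=16
  step 9: row=16, L[16]='Q', prepend. Next row=LF[16]=7
  step 10: row=7, L[7]='q', prepend. Next row=LF[7]=13
  step 11: row=13, L[13]='r', prepend. Next row=LF[13]=18
  step 12: row=18, L[18]='R', prepend. Next row=LF[18]=10
  step 13: row=10, L[10]='Q', prepend. Next row=LF[10]=5
  step 14: row=5, L[5]='q', prepend. Next row=LF[5]=12
  step 15: row=12, L[12]='r', prepend. Next row=LF[12]=17
  step 16: row=17, L[17]='r', prepend. Next row=LF[17]=19
  step 17: row=19, L[19]='q', prepend. Next row=LF[19]=14
  step 18: row=14, L[14]='Q', prepend. Next row=LF[14]=6
  step 19: row=6, L[6]='P', prepend. Next row=LF[6]=3
  step 20: row=3, L[3]='p', prepend. Next row=LF[3]=11
Reversed output: pPQqrrqQRrqQrRrPPPR$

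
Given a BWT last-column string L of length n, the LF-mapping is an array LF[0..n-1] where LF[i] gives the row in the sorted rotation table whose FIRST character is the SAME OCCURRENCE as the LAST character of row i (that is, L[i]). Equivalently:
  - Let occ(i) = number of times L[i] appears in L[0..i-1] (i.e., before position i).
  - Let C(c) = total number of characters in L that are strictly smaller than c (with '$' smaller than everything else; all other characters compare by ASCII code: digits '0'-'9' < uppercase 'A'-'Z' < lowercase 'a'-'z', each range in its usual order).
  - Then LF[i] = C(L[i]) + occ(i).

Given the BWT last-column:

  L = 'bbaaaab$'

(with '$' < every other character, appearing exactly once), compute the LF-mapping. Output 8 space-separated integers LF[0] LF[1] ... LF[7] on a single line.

Char counts: '$':1, 'a':4, 'b':3
C (first-col start): C('$')=0, C('a')=1, C('b')=5
L[0]='b': occ=0, LF[0]=C('b')+0=5+0=5
L[1]='b': occ=1, LF[1]=C('b')+1=5+1=6
L[2]='a': occ=0, LF[2]=C('a')+0=1+0=1
L[3]='a': occ=1, LF[3]=C('a')+1=1+1=2
L[4]='a': occ=2, LF[4]=C('a')+2=1+2=3
L[5]='a': occ=3, LF[5]=C('a')+3=1+3=4
L[6]='b': occ=2, LF[6]=C('b')+2=5+2=7
L[7]='$': occ=0, LF[7]=C('$')+0=0+0=0

Answer: 5 6 1 2 3 4 7 0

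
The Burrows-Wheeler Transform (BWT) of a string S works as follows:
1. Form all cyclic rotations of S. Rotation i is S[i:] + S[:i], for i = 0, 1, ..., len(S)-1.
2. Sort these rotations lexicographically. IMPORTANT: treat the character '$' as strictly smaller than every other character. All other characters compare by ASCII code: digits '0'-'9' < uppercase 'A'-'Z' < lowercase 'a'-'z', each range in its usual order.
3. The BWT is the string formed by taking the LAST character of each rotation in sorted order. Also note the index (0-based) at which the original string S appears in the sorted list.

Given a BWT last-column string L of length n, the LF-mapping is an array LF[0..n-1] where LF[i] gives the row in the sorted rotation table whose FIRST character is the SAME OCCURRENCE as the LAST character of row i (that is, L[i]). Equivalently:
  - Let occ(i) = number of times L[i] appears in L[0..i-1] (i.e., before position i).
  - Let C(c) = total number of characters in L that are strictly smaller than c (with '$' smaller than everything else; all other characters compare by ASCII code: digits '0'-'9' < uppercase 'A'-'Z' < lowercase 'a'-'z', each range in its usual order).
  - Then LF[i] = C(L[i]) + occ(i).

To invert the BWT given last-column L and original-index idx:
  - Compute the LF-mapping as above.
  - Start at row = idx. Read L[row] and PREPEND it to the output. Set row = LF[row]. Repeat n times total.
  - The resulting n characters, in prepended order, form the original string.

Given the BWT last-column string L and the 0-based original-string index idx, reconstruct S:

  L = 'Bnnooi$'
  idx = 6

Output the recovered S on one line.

LF mapping: 1 3 4 5 6 2 0
Walk LF starting at row 6, prepending L[row]:
  step 1: row=6, L[6]='$', prepend. Next row=LF[6]=0
  step 2: row=0, L[0]='B', prepend. Next row=LF[0]=1
  step 3: row=1, L[1]='n', prepend. Next row=LF[1]=3
  step 4: row=3, L[3]='o', prepend. Next row=LF[3]=5
  step 5: row=5, L[5]='i', prepend. Next row=LF[5]=2
  step 6: row=2, L[2]='n', prepend. Next row=LF[2]=4
  step 7: row=4, L[4]='o', prepend. Next row=LF[4]=6
Reversed output: onionB$

Answer: onionB$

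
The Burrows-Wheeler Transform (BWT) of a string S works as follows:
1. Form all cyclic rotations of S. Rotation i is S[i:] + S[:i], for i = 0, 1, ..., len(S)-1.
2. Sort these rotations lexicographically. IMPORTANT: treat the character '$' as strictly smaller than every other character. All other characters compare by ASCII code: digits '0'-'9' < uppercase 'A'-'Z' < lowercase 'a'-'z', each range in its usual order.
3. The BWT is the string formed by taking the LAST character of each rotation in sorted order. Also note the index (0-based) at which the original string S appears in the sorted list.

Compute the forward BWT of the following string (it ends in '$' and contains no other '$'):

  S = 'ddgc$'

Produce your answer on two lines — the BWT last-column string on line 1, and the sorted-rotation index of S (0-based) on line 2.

All 5 rotations (rotation i = S[i:]+S[:i]):
  rot[0] = ddgc$
  rot[1] = dgc$d
  rot[2] = gc$dd
  rot[3] = c$ddg
  rot[4] = $ddgc
Sorted (with $ < everything):
  sorted[0] = $ddgc  (last char: 'c')
  sorted[1] = c$ddg  (last char: 'g')
  sorted[2] = ddgc$  (last char: '$')
  sorted[3] = dgc$d  (last char: 'd')
  sorted[4] = gc$dd  (last char: 'd')
Last column: cg$dd
Original string S is at sorted index 2

Answer: cg$dd
2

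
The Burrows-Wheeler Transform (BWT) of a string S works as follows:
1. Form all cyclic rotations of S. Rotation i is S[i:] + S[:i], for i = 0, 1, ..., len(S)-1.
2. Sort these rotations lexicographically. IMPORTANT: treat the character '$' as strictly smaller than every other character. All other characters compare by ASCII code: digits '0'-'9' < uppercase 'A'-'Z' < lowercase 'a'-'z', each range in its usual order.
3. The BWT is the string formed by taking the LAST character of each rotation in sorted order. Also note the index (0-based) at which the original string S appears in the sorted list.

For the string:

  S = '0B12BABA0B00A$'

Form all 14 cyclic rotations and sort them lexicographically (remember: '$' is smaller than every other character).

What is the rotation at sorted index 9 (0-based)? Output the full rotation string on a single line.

Answer: ABA0B00A$0B12B

Derivation:
All 14 rotations (rotation i = S[i:]+S[:i]):
  rot[0] = 0B12BABA0B00A$
  rot[1] = B12BABA0B00A$0
  rot[2] = 12BABA0B00A$0B
  rot[3] = 2BABA0B00A$0B1
  rot[4] = BABA0B00A$0B12
  rot[5] = ABA0B00A$0B12B
  rot[6] = BA0B00A$0B12BA
  rot[7] = A0B00A$0B12BAB
  rot[8] = 0B00A$0B12BABA
  rot[9] = B00A$0B12BABA0
  rot[10] = 00A$0B12BABA0B
  rot[11] = 0A$0B12BABA0B0
  rot[12] = A$0B12BABA0B00
  rot[13] = $0B12BABA0B00A
Sorted (with $ < everything):
  sorted[0] = $0B12BABA0B00A
  sorted[1] = 00A$0B12BABA0B
  sorted[2] = 0A$0B12BABA0B0
  sorted[3] = 0B00A$0B12BABA
  sorted[4] = 0B12BABA0B00A$
  sorted[5] = 12BABA0B00A$0B
  sorted[6] = 2BABA0B00A$0B1
  sorted[7] = A$0B12BABA0B00
  sorted[8] = A0B00A$0B12BAB
  sorted[9] = ABA0B00A$0B12B
  sorted[10] = B00A$0B12BABA0
  sorted[11] = B12BABA0B00A$0
  sorted[12] = BA0B00A$0B12BA
  sorted[13] = BABA0B00A$0B12
sorted[9] = ABA0B00A$0B12B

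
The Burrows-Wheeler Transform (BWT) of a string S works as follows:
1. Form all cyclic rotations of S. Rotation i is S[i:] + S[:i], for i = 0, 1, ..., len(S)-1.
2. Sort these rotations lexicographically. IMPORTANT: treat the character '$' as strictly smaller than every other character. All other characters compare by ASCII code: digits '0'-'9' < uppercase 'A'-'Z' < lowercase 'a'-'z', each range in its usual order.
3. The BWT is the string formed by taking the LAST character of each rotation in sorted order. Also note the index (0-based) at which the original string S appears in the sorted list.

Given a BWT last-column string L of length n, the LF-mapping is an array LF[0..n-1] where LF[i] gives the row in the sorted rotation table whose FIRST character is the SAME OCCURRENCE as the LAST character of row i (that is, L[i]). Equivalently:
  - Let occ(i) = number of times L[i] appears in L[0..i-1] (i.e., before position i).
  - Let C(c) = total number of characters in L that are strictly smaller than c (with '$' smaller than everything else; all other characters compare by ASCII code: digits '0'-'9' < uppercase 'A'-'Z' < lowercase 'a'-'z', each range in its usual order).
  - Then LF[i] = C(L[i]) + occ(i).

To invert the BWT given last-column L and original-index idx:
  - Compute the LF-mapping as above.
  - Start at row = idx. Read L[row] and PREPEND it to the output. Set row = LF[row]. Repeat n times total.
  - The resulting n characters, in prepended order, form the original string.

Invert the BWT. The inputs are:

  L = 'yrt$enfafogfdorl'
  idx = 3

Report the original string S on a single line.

LF mapping: 15 12 14 0 3 9 4 1 5 10 7 6 2 11 13 8
Walk LF starting at row 3, prepending L[row]:
  step 1: row=3, L[3]='$', prepend. Next row=LF[3]=0
  step 2: row=0, L[0]='y', prepend. Next row=LF[0]=15
  step 3: row=15, L[15]='l', prepend. Next row=LF[15]=8
  step 4: row=8, L[8]='f', prepend. Next row=LF[8]=5
  step 5: row=5, L[5]='n', prepend. Next row=LF[5]=9
  step 6: row=9, L[9]='o', prepend. Next row=LF[9]=10
  step 7: row=10, L[10]='g', prepend. Next row=LF[10]=7
  step 8: row=7, L[7]='a', prepend. Next row=LF[7]=1
  step 9: row=1, L[1]='r', prepend. Next row=LF[1]=12
  step 10: row=12, L[12]='d', prepend. Next row=LF[12]=2
  step 11: row=2, L[2]='t', prepend. Next row=LF[2]=14
  step 12: row=14, L[14]='r', prepend. Next row=LF[14]=13
  step 13: row=13, L[13]='o', prepend. Next row=LF[13]=11
  step 14: row=11, L[11]='f', prepend. Next row=LF[11]=6
  step 15: row=6, L[6]='f', prepend. Next row=LF[6]=4
  step 16: row=4, L[4]='e', prepend. Next row=LF[4]=3
Reversed output: effortdragonfly$

Answer: effortdragonfly$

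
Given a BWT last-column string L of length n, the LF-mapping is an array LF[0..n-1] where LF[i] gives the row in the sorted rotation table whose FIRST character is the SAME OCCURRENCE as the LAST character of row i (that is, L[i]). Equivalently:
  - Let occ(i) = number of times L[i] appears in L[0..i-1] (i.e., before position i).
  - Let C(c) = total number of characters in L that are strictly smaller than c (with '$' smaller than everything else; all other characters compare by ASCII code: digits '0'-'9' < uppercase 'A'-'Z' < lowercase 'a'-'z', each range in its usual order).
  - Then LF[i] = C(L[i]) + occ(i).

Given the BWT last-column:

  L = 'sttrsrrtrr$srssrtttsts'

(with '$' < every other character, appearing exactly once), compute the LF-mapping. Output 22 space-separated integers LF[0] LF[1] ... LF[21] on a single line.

Answer: 8 15 16 1 9 2 3 17 4 5 0 10 6 11 12 7 18 19 20 13 21 14

Derivation:
Char counts: '$':1, 'r':7, 's':7, 't':7
C (first-col start): C('$')=0, C('r')=1, C('s')=8, C('t')=15
L[0]='s': occ=0, LF[0]=C('s')+0=8+0=8
L[1]='t': occ=0, LF[1]=C('t')+0=15+0=15
L[2]='t': occ=1, LF[2]=C('t')+1=15+1=16
L[3]='r': occ=0, LF[3]=C('r')+0=1+0=1
L[4]='s': occ=1, LF[4]=C('s')+1=8+1=9
L[5]='r': occ=1, LF[5]=C('r')+1=1+1=2
L[6]='r': occ=2, LF[6]=C('r')+2=1+2=3
L[7]='t': occ=2, LF[7]=C('t')+2=15+2=17
L[8]='r': occ=3, LF[8]=C('r')+3=1+3=4
L[9]='r': occ=4, LF[9]=C('r')+4=1+4=5
L[10]='$': occ=0, LF[10]=C('$')+0=0+0=0
L[11]='s': occ=2, LF[11]=C('s')+2=8+2=10
L[12]='r': occ=5, LF[12]=C('r')+5=1+5=6
L[13]='s': occ=3, LF[13]=C('s')+3=8+3=11
L[14]='s': occ=4, LF[14]=C('s')+4=8+4=12
L[15]='r': occ=6, LF[15]=C('r')+6=1+6=7
L[16]='t': occ=3, LF[16]=C('t')+3=15+3=18
L[17]='t': occ=4, LF[17]=C('t')+4=15+4=19
L[18]='t': occ=5, LF[18]=C('t')+5=15+5=20
L[19]='s': occ=5, LF[19]=C('s')+5=8+5=13
L[20]='t': occ=6, LF[20]=C('t')+6=15+6=21
L[21]='s': occ=6, LF[21]=C('s')+6=8+6=14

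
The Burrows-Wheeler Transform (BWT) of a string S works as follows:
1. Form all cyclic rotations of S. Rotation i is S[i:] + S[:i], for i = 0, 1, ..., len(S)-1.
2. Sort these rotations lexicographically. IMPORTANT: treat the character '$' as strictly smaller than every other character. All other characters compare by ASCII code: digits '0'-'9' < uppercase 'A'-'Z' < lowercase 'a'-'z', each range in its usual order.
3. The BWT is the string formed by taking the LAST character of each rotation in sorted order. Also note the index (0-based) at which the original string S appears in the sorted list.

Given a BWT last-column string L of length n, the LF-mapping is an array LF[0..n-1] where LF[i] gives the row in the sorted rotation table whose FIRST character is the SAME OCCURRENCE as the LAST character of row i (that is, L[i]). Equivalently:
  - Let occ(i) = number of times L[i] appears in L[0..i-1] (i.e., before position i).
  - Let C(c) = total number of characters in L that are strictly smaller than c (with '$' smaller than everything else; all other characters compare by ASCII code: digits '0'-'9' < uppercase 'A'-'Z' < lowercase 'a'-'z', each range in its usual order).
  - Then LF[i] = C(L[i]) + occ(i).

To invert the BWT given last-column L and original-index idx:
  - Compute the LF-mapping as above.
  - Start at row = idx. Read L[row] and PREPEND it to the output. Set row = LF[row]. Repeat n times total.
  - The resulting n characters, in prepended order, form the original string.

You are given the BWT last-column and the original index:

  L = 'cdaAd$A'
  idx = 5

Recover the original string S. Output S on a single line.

Answer: dAaAdc$

Derivation:
LF mapping: 4 5 3 1 6 0 2
Walk LF starting at row 5, prepending L[row]:
  step 1: row=5, L[5]='$', prepend. Next row=LF[5]=0
  step 2: row=0, L[0]='c', prepend. Next row=LF[0]=4
  step 3: row=4, L[4]='d', prepend. Next row=LF[4]=6
  step 4: row=6, L[6]='A', prepend. Next row=LF[6]=2
  step 5: row=2, L[2]='a', prepend. Next row=LF[2]=3
  step 6: row=3, L[3]='A', prepend. Next row=LF[3]=1
  step 7: row=1, L[1]='d', prepend. Next row=LF[1]=5
Reversed output: dAaAdc$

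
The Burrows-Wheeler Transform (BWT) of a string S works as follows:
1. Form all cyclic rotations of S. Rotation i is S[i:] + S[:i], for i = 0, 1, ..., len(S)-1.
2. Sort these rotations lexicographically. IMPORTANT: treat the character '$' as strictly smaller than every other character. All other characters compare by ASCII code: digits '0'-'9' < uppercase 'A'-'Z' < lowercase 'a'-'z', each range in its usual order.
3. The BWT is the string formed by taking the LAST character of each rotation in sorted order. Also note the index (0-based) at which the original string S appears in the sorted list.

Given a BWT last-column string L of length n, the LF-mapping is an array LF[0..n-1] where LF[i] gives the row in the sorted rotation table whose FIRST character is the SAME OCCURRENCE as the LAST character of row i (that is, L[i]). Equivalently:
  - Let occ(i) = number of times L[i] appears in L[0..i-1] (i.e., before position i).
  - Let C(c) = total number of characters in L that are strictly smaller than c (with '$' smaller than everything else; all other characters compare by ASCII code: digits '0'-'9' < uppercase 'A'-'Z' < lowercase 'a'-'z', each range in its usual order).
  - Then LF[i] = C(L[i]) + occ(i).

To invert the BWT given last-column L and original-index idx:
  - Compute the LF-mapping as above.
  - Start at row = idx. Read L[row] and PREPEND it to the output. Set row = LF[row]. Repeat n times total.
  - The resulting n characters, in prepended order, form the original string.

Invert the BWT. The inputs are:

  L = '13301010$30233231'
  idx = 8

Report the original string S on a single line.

LF mapping: 5 11 12 1 6 2 7 3 0 13 4 9 14 15 10 16 8
Walk LF starting at row 8, prepending L[row]:
  step 1: row=8, L[8]='$', prepend. Next row=LF[8]=0
  step 2: row=0, L[0]='1', prepend. Next row=LF[0]=5
  step 3: row=5, L[5]='0', prepend. Next row=LF[5]=2
  step 4: row=2, L[2]='3', prepend. Next row=LF[2]=12
  step 5: row=12, L[12]='3', prepend. Next row=LF[12]=14
  step 6: row=14, L[14]='2', prepend. Next row=LF[14]=10
  step 7: row=10, L[10]='0', prepend. Next row=LF[10]=4
  step 8: row=4, L[4]='1', prepend. Next row=LF[4]=6
  step 9: row=6, L[6]='1', prepend. Next row=LF[6]=7
  step 10: row=7, L[7]='0', prepend. Next row=LF[7]=3
  step 11: row=3, L[3]='0', prepend. Next row=LF[3]=1
  step 12: row=1, L[1]='3', prepend. Next row=LF[1]=11
  step 13: row=11, L[11]='2', prepend. Next row=LF[11]=9
  step 14: row=9, L[9]='3', prepend. Next row=LF[9]=13
  step 15: row=13, L[13]='3', prepend. Next row=LF[13]=15
  step 16: row=15, L[15]='3', prepend. Next row=LF[15]=16
  step 17: row=16, L[16]='1', prepend. Next row=LF[16]=8
Reversed output: 1333230011023301$

Answer: 1333230011023301$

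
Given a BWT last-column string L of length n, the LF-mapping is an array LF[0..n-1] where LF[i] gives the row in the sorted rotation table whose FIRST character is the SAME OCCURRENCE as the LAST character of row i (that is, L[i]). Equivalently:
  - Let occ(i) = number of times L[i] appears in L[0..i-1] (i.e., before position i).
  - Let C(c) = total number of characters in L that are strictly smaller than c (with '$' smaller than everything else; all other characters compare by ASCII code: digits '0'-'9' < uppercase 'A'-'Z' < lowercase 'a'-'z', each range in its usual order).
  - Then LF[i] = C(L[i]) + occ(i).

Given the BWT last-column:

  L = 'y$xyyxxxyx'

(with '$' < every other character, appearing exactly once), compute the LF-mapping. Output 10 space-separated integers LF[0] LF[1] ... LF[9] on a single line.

Answer: 6 0 1 7 8 2 3 4 9 5

Derivation:
Char counts: '$':1, 'x':5, 'y':4
C (first-col start): C('$')=0, C('x')=1, C('y')=6
L[0]='y': occ=0, LF[0]=C('y')+0=6+0=6
L[1]='$': occ=0, LF[1]=C('$')+0=0+0=0
L[2]='x': occ=0, LF[2]=C('x')+0=1+0=1
L[3]='y': occ=1, LF[3]=C('y')+1=6+1=7
L[4]='y': occ=2, LF[4]=C('y')+2=6+2=8
L[5]='x': occ=1, LF[5]=C('x')+1=1+1=2
L[6]='x': occ=2, LF[6]=C('x')+2=1+2=3
L[7]='x': occ=3, LF[7]=C('x')+3=1+3=4
L[8]='y': occ=3, LF[8]=C('y')+3=6+3=9
L[9]='x': occ=4, LF[9]=C('x')+4=1+4=5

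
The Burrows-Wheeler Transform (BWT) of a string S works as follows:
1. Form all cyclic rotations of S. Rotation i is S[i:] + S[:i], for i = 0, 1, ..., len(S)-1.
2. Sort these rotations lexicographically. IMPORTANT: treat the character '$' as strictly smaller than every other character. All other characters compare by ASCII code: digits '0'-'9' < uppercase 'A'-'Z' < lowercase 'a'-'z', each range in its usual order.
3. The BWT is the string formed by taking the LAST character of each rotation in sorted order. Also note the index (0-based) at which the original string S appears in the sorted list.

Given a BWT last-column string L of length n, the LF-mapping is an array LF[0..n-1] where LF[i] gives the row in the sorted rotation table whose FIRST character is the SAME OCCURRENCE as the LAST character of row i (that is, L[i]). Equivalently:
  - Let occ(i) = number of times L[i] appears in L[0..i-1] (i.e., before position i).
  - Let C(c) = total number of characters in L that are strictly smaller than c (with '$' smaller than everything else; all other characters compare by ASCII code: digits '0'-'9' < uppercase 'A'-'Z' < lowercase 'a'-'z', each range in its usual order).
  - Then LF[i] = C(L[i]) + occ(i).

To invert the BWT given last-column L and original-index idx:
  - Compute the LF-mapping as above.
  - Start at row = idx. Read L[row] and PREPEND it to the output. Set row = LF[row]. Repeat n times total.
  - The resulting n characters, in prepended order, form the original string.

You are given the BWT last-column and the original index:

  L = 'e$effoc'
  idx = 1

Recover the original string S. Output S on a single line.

LF mapping: 2 0 3 4 5 6 1
Walk LF starting at row 1, prepending L[row]:
  step 1: row=1, L[1]='$', prepend. Next row=LF[1]=0
  step 2: row=0, L[0]='e', prepend. Next row=LF[0]=2
  step 3: row=2, L[2]='e', prepend. Next row=LF[2]=3
  step 4: row=3, L[3]='f', prepend. Next row=LF[3]=4
  step 5: row=4, L[4]='f', prepend. Next row=LF[4]=5
  step 6: row=5, L[5]='o', prepend. Next row=LF[5]=6
  step 7: row=6, L[6]='c', prepend. Next row=LF[6]=1
Reversed output: coffee$

Answer: coffee$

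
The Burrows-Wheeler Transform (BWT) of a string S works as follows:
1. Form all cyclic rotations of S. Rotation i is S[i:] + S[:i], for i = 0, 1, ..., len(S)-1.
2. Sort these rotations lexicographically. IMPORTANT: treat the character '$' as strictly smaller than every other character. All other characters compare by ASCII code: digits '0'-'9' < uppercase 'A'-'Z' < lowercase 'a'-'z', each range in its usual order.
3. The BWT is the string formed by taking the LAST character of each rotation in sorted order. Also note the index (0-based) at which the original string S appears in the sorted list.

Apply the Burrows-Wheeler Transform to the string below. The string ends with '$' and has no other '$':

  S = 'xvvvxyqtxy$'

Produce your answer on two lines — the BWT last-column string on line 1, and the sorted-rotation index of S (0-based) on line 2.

Answer: yyqxvv$tvxx
6

Derivation:
All 11 rotations (rotation i = S[i:]+S[:i]):
  rot[0] = xvvvxyqtxy$
  rot[1] = vvvxyqtxy$x
  rot[2] = vvxyqtxy$xv
  rot[3] = vxyqtxy$xvv
  rot[4] = xyqtxy$xvvv
  rot[5] = yqtxy$xvvvx
  rot[6] = qtxy$xvvvxy
  rot[7] = txy$xvvvxyq
  rot[8] = xy$xvvvxyqt
  rot[9] = y$xvvvxyqtx
  rot[10] = $xvvvxyqtxy
Sorted (with $ < everything):
  sorted[0] = $xvvvxyqtxy  (last char: 'y')
  sorted[1] = qtxy$xvvvxy  (last char: 'y')
  sorted[2] = txy$xvvvxyq  (last char: 'q')
  sorted[3] = vvvxyqtxy$x  (last char: 'x')
  sorted[4] = vvxyqtxy$xv  (last char: 'v')
  sorted[5] = vxyqtxy$xvv  (last char: 'v')
  sorted[6] = xvvvxyqtxy$  (last char: '$')
  sorted[7] = xy$xvvvxyqt  (last char: 't')
  sorted[8] = xyqtxy$xvvv  (last char: 'v')
  sorted[9] = y$xvvvxyqtx  (last char: 'x')
  sorted[10] = yqtxy$xvvvx  (last char: 'x')
Last column: yyqxvv$tvxx
Original string S is at sorted index 6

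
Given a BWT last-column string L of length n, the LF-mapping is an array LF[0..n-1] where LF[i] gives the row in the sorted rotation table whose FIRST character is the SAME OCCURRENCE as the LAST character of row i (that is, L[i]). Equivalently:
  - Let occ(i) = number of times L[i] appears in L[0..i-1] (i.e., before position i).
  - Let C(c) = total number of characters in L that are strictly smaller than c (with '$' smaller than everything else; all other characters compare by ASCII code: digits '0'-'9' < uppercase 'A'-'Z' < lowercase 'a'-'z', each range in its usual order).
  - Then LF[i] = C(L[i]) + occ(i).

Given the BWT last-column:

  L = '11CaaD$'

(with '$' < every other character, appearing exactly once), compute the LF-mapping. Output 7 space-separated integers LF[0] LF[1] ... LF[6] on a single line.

Answer: 1 2 3 5 6 4 0

Derivation:
Char counts: '$':1, '1':2, 'C':1, 'D':1, 'a':2
C (first-col start): C('$')=0, C('1')=1, C('C')=3, C('D')=4, C('a')=5
L[0]='1': occ=0, LF[0]=C('1')+0=1+0=1
L[1]='1': occ=1, LF[1]=C('1')+1=1+1=2
L[2]='C': occ=0, LF[2]=C('C')+0=3+0=3
L[3]='a': occ=0, LF[3]=C('a')+0=5+0=5
L[4]='a': occ=1, LF[4]=C('a')+1=5+1=6
L[5]='D': occ=0, LF[5]=C('D')+0=4+0=4
L[6]='$': occ=0, LF[6]=C('$')+0=0+0=0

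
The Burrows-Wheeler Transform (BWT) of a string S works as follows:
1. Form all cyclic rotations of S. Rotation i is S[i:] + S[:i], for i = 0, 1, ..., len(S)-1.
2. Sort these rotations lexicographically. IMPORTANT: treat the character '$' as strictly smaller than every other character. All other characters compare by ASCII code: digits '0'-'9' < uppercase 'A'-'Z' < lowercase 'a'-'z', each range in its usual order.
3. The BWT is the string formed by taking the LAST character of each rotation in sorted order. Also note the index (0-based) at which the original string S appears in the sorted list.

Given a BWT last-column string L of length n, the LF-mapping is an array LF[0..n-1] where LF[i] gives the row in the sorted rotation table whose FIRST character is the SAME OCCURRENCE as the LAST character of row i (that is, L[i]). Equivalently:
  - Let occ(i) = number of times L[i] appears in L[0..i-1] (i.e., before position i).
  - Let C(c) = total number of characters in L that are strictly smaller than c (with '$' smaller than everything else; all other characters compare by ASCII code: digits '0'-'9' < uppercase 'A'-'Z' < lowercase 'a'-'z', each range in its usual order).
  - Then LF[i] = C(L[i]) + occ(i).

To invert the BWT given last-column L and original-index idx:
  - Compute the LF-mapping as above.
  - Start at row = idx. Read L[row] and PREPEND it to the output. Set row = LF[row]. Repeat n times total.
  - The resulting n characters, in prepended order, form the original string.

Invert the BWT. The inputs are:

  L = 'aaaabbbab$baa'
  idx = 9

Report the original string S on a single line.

Answer: baabbabbaaaa$

Derivation:
LF mapping: 1 2 3 4 8 9 10 5 11 0 12 6 7
Walk LF starting at row 9, prepending L[row]:
  step 1: row=9, L[9]='$', prepend. Next row=LF[9]=0
  step 2: row=0, L[0]='a', prepend. Next row=LF[0]=1
  step 3: row=1, L[1]='a', prepend. Next row=LF[1]=2
  step 4: row=2, L[2]='a', prepend. Next row=LF[2]=3
  step 5: row=3, L[3]='a', prepend. Next row=LF[3]=4
  step 6: row=4, L[4]='b', prepend. Next row=LF[4]=8
  step 7: row=8, L[8]='b', prepend. Next row=LF[8]=11
  step 8: row=11, L[11]='a', prepend. Next row=LF[11]=6
  step 9: row=6, L[6]='b', prepend. Next row=LF[6]=10
  step 10: row=10, L[10]='b', prepend. Next row=LF[10]=12
  step 11: row=12, L[12]='a', prepend. Next row=LF[12]=7
  step 12: row=7, L[7]='a', prepend. Next row=LF[7]=5
  step 13: row=5, L[5]='b', prepend. Next row=LF[5]=9
Reversed output: baabbabbaaaa$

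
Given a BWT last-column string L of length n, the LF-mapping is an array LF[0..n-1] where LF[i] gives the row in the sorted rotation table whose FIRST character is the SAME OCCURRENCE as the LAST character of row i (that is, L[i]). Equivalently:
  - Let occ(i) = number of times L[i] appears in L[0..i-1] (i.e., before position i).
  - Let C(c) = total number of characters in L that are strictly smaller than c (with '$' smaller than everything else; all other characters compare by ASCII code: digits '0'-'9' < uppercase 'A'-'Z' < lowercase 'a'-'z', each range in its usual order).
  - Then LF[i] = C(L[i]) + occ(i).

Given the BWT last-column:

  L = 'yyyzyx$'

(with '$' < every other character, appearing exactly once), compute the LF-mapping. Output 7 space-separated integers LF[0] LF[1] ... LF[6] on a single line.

Char counts: '$':1, 'x':1, 'y':4, 'z':1
C (first-col start): C('$')=0, C('x')=1, C('y')=2, C('z')=6
L[0]='y': occ=0, LF[0]=C('y')+0=2+0=2
L[1]='y': occ=1, LF[1]=C('y')+1=2+1=3
L[2]='y': occ=2, LF[2]=C('y')+2=2+2=4
L[3]='z': occ=0, LF[3]=C('z')+0=6+0=6
L[4]='y': occ=3, LF[4]=C('y')+3=2+3=5
L[5]='x': occ=0, LF[5]=C('x')+0=1+0=1
L[6]='$': occ=0, LF[6]=C('$')+0=0+0=0

Answer: 2 3 4 6 5 1 0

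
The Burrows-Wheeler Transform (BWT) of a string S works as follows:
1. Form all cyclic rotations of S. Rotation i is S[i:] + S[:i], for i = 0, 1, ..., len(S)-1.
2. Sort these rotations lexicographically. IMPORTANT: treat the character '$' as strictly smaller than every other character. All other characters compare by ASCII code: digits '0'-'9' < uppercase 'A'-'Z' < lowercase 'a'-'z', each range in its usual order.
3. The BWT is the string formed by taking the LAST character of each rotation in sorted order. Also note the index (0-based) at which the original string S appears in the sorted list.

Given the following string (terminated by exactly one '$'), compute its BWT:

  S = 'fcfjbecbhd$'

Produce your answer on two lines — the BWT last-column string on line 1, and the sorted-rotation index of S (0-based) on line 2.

Answer: djcefhb$cbf
7

Derivation:
All 11 rotations (rotation i = S[i:]+S[:i]):
  rot[0] = fcfjbecbhd$
  rot[1] = cfjbecbhd$f
  rot[2] = fjbecbhd$fc
  rot[3] = jbecbhd$fcf
  rot[4] = becbhd$fcfj
  rot[5] = ecbhd$fcfjb
  rot[6] = cbhd$fcfjbe
  rot[7] = bhd$fcfjbec
  rot[8] = hd$fcfjbecb
  rot[9] = d$fcfjbecbh
  rot[10] = $fcfjbecbhd
Sorted (with $ < everything):
  sorted[0] = $fcfjbecbhd  (last char: 'd')
  sorted[1] = becbhd$fcfj  (last char: 'j')
  sorted[2] = bhd$fcfjbec  (last char: 'c')
  sorted[3] = cbhd$fcfjbe  (last char: 'e')
  sorted[4] = cfjbecbhd$f  (last char: 'f')
  sorted[5] = d$fcfjbecbh  (last char: 'h')
  sorted[6] = ecbhd$fcfjb  (last char: 'b')
  sorted[7] = fcfjbecbhd$  (last char: '$')
  sorted[8] = fjbecbhd$fc  (last char: 'c')
  sorted[9] = hd$fcfjbecb  (last char: 'b')
  sorted[10] = jbecbhd$fcf  (last char: 'f')
Last column: djcefhb$cbf
Original string S is at sorted index 7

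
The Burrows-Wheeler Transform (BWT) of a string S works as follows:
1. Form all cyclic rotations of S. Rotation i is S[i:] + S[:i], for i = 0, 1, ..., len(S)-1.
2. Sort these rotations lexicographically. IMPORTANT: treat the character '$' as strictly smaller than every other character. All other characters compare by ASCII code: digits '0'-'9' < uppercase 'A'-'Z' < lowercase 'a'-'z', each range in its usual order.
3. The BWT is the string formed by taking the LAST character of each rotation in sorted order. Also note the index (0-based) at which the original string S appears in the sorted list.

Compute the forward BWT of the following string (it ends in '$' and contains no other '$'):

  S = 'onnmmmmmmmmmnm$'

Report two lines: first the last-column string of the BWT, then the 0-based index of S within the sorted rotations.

All 15 rotations (rotation i = S[i:]+S[:i]):
  rot[0] = onnmmmmmmmmmnm$
  rot[1] = nnmmmmmmmmmnm$o
  rot[2] = nmmmmmmmmmnm$on
  rot[3] = mmmmmmmmmnm$onn
  rot[4] = mmmmmmmmnm$onnm
  rot[5] = mmmmmmmnm$onnmm
  rot[6] = mmmmmmnm$onnmmm
  rot[7] = mmmmmnm$onnmmmm
  rot[8] = mmmmnm$onnmmmmm
  rot[9] = mmmnm$onnmmmmmm
  rot[10] = mmnm$onnmmmmmmm
  rot[11] = mnm$onnmmmmmmmm
  rot[12] = nm$onnmmmmmmmmm
  rot[13] = m$onnmmmmmmmmmn
  rot[14] = $onnmmmmmmmmmnm
Sorted (with $ < everything):
  sorted[0] = $onnmmmmmmmmmnm  (last char: 'm')
  sorted[1] = m$onnmmmmmmmmmn  (last char: 'n')
  sorted[2] = mmmmmmmmmnm$onn  (last char: 'n')
  sorted[3] = mmmmmmmmnm$onnm  (last char: 'm')
  sorted[4] = mmmmmmmnm$onnmm  (last char: 'm')
  sorted[5] = mmmmmmnm$onnmmm  (last char: 'm')
  sorted[6] = mmmmmnm$onnmmmm  (last char: 'm')
  sorted[7] = mmmmnm$onnmmmmm  (last char: 'm')
  sorted[8] = mmmnm$onnmmmmmm  (last char: 'm')
  sorted[9] = mmnm$onnmmmmmmm  (last char: 'm')
  sorted[10] = mnm$onnmmmmmmmm  (last char: 'm')
  sorted[11] = nm$onnmmmmmmmmm  (last char: 'm')
  sorted[12] = nmmmmmmmmmnm$on  (last char: 'n')
  sorted[13] = nnmmmmmmmmmnm$o  (last char: 'o')
  sorted[14] = onnmmmmmmmmmnm$  (last char: '$')
Last column: mnnmmmmmmmmmno$
Original string S is at sorted index 14

Answer: mnnmmmmmmmmmno$
14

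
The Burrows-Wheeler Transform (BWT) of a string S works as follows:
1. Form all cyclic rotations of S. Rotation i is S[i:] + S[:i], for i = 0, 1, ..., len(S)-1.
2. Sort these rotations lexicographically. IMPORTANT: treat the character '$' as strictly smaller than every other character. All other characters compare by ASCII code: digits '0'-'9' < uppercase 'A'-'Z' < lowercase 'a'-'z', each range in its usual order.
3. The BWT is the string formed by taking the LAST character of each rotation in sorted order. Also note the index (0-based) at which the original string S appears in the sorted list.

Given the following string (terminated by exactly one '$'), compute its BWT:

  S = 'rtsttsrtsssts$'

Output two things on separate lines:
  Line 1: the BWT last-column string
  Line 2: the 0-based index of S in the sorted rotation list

Answer: ss$tttsststrrs
2

Derivation:
All 14 rotations (rotation i = S[i:]+S[:i]):
  rot[0] = rtsttsrtsssts$
  rot[1] = tsttsrtsssts$r
  rot[2] = sttsrtsssts$rt
  rot[3] = ttsrtsssts$rts
  rot[4] = tsrtsssts$rtst
  rot[5] = srtsssts$rtstt
  rot[6] = rtsssts$rtstts
  rot[7] = tsssts$rtsttsr
  rot[8] = sssts$rtsttsrt
  rot[9] = ssts$rtsttsrts
  rot[10] = sts$rtsttsrtss
  rot[11] = ts$rtsttsrtsss
  rot[12] = s$rtsttsrtssst
  rot[13] = $rtsttsrtsssts
Sorted (with $ < everything):
  sorted[0] = $rtsttsrtsssts  (last char: 's')
  sorted[1] = rtsssts$rtstts  (last char: 's')
  sorted[2] = rtsttsrtsssts$  (last char: '$')
  sorted[3] = s$rtsttsrtssst  (last char: 't')
  sorted[4] = srtsssts$rtstt  (last char: 't')
  sorted[5] = sssts$rtsttsrt  (last char: 't')
  sorted[6] = ssts$rtsttsrts  (last char: 's')
  sorted[7] = sts$rtsttsrtss  (last char: 's')
  sorted[8] = sttsrtsssts$rt  (last char: 't')
  sorted[9] = ts$rtsttsrtsss  (last char: 's')
  sorted[10] = tsrtsssts$rtst  (last char: 't')
  sorted[11] = tsssts$rtsttsr  (last char: 'r')
  sorted[12] = tsttsrtsssts$r  (last char: 'r')
  sorted[13] = ttsrtsssts$rts  (last char: 's')
Last column: ss$tttsststrrs
Original string S is at sorted index 2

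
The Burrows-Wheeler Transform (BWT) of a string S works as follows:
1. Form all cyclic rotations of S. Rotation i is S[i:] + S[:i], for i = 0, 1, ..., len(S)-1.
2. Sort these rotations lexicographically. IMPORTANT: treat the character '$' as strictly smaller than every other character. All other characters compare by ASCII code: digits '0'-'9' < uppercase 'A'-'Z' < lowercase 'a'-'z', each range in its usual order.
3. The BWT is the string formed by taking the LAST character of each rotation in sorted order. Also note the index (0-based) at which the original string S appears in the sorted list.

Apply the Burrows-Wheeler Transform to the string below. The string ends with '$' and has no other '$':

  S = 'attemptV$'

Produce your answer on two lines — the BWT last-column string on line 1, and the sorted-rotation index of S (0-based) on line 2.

All 9 rotations (rotation i = S[i:]+S[:i]):
  rot[0] = attemptV$
  rot[1] = ttemptV$a
  rot[2] = temptV$at
  rot[3] = emptV$att
  rot[4] = mptV$atte
  rot[5] = ptV$attem
  rot[6] = tV$attemp
  rot[7] = V$attempt
  rot[8] = $attemptV
Sorted (with $ < everything):
  sorted[0] = $attemptV  (last char: 'V')
  sorted[1] = V$attempt  (last char: 't')
  sorted[2] = attemptV$  (last char: '$')
  sorted[3] = emptV$att  (last char: 't')
  sorted[4] = mptV$atte  (last char: 'e')
  sorted[5] = ptV$attem  (last char: 'm')
  sorted[6] = tV$attemp  (last char: 'p')
  sorted[7] = temptV$at  (last char: 't')
  sorted[8] = ttemptV$a  (last char: 'a')
Last column: Vt$tempta
Original string S is at sorted index 2

Answer: Vt$tempta
2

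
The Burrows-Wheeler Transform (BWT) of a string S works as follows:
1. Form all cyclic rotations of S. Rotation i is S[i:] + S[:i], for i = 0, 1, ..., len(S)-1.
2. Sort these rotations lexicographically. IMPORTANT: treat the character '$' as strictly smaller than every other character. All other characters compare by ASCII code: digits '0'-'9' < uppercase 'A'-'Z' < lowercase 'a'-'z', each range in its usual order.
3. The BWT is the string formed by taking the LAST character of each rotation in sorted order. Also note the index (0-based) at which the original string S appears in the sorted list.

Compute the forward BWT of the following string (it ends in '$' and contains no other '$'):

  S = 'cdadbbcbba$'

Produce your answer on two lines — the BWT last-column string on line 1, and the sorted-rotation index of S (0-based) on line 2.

All 11 rotations (rotation i = S[i:]+S[:i]):
  rot[0] = cdadbbcbba$
  rot[1] = dadbbcbba$c
  rot[2] = adbbcbba$cd
  rot[3] = dbbcbba$cda
  rot[4] = bbcbba$cdad
  rot[5] = bcbba$cdadb
  rot[6] = cbba$cdadbb
  rot[7] = bba$cdadbbc
  rot[8] = ba$cdadbbcb
  rot[9] = a$cdadbbcbb
  rot[10] = $cdadbbcbba
Sorted (with $ < everything):
  sorted[0] = $cdadbbcbba  (last char: 'a')
  sorted[1] = a$cdadbbcbb  (last char: 'b')
  sorted[2] = adbbcbba$cd  (last char: 'd')
  sorted[3] = ba$cdadbbcb  (last char: 'b')
  sorted[4] = bba$cdadbbc  (last char: 'c')
  sorted[5] = bbcbba$cdad  (last char: 'd')
  sorted[6] = bcbba$cdadb  (last char: 'b')
  sorted[7] = cbba$cdadbb  (last char: 'b')
  sorted[8] = cdadbbcbba$  (last char: '$')
  sorted[9] = dadbbcbba$c  (last char: 'c')
  sorted[10] = dbbcbba$cda  (last char: 'a')
Last column: abdbcdbb$ca
Original string S is at sorted index 8

Answer: abdbcdbb$ca
8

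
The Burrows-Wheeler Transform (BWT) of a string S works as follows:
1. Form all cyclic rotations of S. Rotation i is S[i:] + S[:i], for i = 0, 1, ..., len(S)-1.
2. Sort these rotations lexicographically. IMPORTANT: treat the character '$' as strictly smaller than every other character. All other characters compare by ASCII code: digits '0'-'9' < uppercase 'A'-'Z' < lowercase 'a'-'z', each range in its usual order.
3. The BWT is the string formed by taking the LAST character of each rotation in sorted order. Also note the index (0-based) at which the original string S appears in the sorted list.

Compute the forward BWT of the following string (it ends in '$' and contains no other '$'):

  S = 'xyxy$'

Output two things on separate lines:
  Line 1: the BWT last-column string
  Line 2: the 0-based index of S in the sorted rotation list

Answer: yy$xx
2

Derivation:
All 5 rotations (rotation i = S[i:]+S[:i]):
  rot[0] = xyxy$
  rot[1] = yxy$x
  rot[2] = xy$xy
  rot[3] = y$xyx
  rot[4] = $xyxy
Sorted (with $ < everything):
  sorted[0] = $xyxy  (last char: 'y')
  sorted[1] = xy$xy  (last char: 'y')
  sorted[2] = xyxy$  (last char: '$')
  sorted[3] = y$xyx  (last char: 'x')
  sorted[4] = yxy$x  (last char: 'x')
Last column: yy$xx
Original string S is at sorted index 2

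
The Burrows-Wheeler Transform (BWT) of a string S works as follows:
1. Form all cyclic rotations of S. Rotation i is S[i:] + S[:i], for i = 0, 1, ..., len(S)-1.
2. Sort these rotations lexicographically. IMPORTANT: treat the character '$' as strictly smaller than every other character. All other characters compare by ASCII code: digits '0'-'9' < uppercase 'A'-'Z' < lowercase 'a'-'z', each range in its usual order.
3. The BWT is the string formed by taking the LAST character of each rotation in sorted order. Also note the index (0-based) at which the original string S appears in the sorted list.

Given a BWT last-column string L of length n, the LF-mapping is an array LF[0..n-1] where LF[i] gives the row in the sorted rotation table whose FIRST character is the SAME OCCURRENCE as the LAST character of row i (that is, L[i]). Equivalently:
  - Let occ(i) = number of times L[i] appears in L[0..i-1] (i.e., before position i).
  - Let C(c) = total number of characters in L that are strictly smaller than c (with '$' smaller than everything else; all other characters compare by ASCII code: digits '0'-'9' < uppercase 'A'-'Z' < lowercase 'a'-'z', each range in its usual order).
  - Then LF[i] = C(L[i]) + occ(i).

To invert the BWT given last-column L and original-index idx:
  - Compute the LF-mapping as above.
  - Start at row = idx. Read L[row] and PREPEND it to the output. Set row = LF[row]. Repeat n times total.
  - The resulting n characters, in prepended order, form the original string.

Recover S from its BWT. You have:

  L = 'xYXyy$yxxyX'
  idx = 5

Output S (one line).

Answer: xyYXXyyxyx$

Derivation:
LF mapping: 4 3 1 7 8 0 9 5 6 10 2
Walk LF starting at row 5, prepending L[row]:
  step 1: row=5, L[5]='$', prepend. Next row=LF[5]=0
  step 2: row=0, L[0]='x', prepend. Next row=LF[0]=4
  step 3: row=4, L[4]='y', prepend. Next row=LF[4]=8
  step 4: row=8, L[8]='x', prepend. Next row=LF[8]=6
  step 5: row=6, L[6]='y', prepend. Next row=LF[6]=9
  step 6: row=9, L[9]='y', prepend. Next row=LF[9]=10
  step 7: row=10, L[10]='X', prepend. Next row=LF[10]=2
  step 8: row=2, L[2]='X', prepend. Next row=LF[2]=1
  step 9: row=1, L[1]='Y', prepend. Next row=LF[1]=3
  step 10: row=3, L[3]='y', prepend. Next row=LF[3]=7
  step 11: row=7, L[7]='x', prepend. Next row=LF[7]=5
Reversed output: xyYXXyyxyx$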